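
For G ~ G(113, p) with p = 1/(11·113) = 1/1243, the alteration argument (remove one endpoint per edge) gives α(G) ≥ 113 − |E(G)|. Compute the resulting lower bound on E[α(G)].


E[|E(G)|] = C(113, 2)·p = 6328 · (1/1243) = 56/11.
E[α(G)] ≥ n − E[|E(G)|] = 113 − 56/11 = 1187/11.
Numerically: ≈ 107.909091.
(This is only a lower bound; the true E[α(G)] may be larger.)

E[α(G)] ≥ 1187/11 ≈ 107.909091.


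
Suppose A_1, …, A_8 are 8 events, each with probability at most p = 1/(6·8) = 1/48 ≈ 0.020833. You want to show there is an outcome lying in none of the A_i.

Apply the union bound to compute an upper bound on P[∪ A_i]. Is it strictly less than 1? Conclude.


Union bound: P[∪_{i=1}^{8} A_i] ≤ Σ_i P[A_i] ≤ 8·p = 8·(1/48) = 1/6.
Numerically: 1/6 ≈ 0.166667.
Is 1/6 < 1? YES.
Since P[∪ A_i] ≤ 1/6 < 1, the complement has P[∩ A_i^c] ≥ 1 − 1/6 = 5/6 > 0, so some outcome avoids every A_i.

8·p = 1/6 ≈ 0.166667; existence CERTIFIED by the union bound.


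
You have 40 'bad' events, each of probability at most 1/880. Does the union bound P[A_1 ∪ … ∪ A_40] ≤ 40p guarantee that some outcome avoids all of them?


Union bound: P[∪_{i=1}^{40} A_i] ≤ Σ_i P[A_i] ≤ 40·p = 40·(1/880) = 1/22.
Numerically: 1/22 ≈ 0.0455.
Is 1/22 < 1? YES.
Since P[∪ A_i] ≤ 1/22 < 1, the complement has P[∩ A_i^c] ≥ 1 − 1/22 = 21/22 > 0, so some outcome avoids every A_i.

40·p = 1/22 ≈ 0.0455; existence CERTIFIED by the union bound.


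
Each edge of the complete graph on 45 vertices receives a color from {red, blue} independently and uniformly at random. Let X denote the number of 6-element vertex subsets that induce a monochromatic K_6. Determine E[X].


Let X = Σ_S X_S over the C(45, 6) = 8145060 subsets S of size 6, where X_S = 1 if the K_6 on S is monochromatic.
For a fixed S, the K_6 on S has C(6, 2) = 15 edges. P[all 15 edges red] = (1/2)^15, and likewise for blue, so P[monochromatic] = 2·(1/2)^15 = 2^{1 − 15} = 1/16384.
By linearity: E[X] = C(45, 6) · 2^{1 − 15} = 8145060 · 1/16384 = 2036265/4096.
Numerically: E[X] ≈ 497.135010.

E[X] = C(45,6)·2^(1−C(6,2)) = 2036265/4096 ≈ 497.135010.


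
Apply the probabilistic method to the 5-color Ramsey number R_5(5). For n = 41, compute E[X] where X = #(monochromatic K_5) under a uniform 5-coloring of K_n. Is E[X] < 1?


E[X] = C(41, 5) · 5^{1 − 10} = 749398 · 5^{−9} = 749398/1953125.
As a reduced fraction: E[X] = 749398/1953125 ≈ 0.38369.
Is E[X] < 1? YES.
Since E[X] < 1, there exists a 5-coloring of K_{41} with no monochromatic K_5; hence R_5(5) > 41.

E[X] = 749398/1953125 ≈ 0.38369; E[X] < 1, so R_5(5) > 41.


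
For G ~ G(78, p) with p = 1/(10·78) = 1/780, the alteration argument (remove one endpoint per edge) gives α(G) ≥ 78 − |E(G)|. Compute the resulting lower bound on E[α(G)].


E[|E(G)|] = C(78, 2)·p = 3003 · (1/780) = 77/20.
E[α(G)] ≥ n − E[|E(G)|] = 78 − 77/20 = 1483/20.
Numerically: ≈ 74.150000.
(This is only a lower bound; the true E[α(G)] may be larger.)

E[α(G)] ≥ 1483/20 ≈ 74.150000.


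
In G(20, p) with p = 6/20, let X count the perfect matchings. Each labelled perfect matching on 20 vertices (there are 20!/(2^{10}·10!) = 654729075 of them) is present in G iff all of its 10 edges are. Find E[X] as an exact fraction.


K_20 has 20!/(2^{10}·10!) = 654729075 labelled perfect matchings.
For each such perfect matching H, let X_H = 1 if all 10 edges of H are present in G. Then P[X_H = 1] = p^{10} = (3/10)^{10} = 59049/10000000000.
Summing the indicators: E[X] = Σ_H E[X_H] = 654729075 · p^{10} = 654729075 · 59049/10000000000 = 1546443885987/400000000.
Numerically: E[X] ≈ 3866.

E[X] = 654729075 · (3/10)^{10} = 1546443885987/400000000 ≈ 3866.


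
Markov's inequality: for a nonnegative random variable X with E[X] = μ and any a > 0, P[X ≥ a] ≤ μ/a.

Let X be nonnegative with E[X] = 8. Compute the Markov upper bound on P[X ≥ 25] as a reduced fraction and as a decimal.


μ = E[X] = 8, a = 25.
Markov: P[X ≥ 25] ≤ μ/a = (8)/25 = 8/25.
Numerically: ≈ 0.320.
(Since a = 25 > μ = 8.000, the bound 8/25 is < 1 and informative.)

P[X ≥ 25] ≤ 8/25 ≈ 0.320.


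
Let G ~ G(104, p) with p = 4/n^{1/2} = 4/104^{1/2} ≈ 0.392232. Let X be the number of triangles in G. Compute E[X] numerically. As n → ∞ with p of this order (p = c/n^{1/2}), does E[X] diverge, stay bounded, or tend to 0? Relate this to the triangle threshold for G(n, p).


Number of potential triangles: C(104, 3) = 182104.
Each occurs with probability p³ ≈ (0.392232)³ ≈ 6.03434262e-02.
By linearity: E[X] = C(104, 3)·p³ ≈ 182104 · 6.03434262e-02 ≈ 10988.779284.
Since α = 1/2 < 1, p = c/n^{1/2} ≫ 1/n is above the triangle threshold p ~ 1/n. Asymptotically E[X] ~ (c³/6)·n^{3(1−α)} = (4³/6)·n^{1.5} → ∞; triangles are abundant w.h.p.

E[X] ≈ 10988.779284; in regime p = Θ(1/n^{1/2}) E[X] diverges (above the triangle threshold p ~ 1/n).


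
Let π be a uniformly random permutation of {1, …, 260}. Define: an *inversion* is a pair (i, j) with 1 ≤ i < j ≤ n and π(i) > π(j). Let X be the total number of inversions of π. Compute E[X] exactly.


Write X = Σ X_I over the C(260, 2) = 33670 pairs i < j, with X_I the indicator of one inversion.
There are 33670 indicators.
For each fixed pair i < j, the values π(i) and π(j) are two distinct elements of {1, …, 260} in uniformly random order; by symmetry P[π(i) > π(j)] = 1/2.
By linearity: E[X] = 33670 · (1/2) = C(260, 2) · (1/2) = 33670/2 = 16835 ≈ 16835.000000.

E[X] = 16835 = 16835.000000.


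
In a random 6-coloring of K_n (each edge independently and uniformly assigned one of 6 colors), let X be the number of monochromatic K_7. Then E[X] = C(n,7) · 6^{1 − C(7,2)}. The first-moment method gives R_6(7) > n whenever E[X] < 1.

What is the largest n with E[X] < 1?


We need C(n, 7) · 6^{1 − 21} < 1, i.e. C(n, 7) < 6^{21 − 1} = 3656158440062976.
Check values of n near the boundary:
  n = 566: C(566, 7) = 3557206237959440; 3557206237959440 < 3656158440062976? YES
  n = 567: C(567, 7) = 3601671315933933; 3601671315933933 < 3656158440062976? YES
  n = 568: C(568, 7) = 3646611956239704; 3646611956239704 < 3656158440062976? YES
  n = 569: C(569, 7) = 3692032389858348; 3692032389858348 < 3656158440062976? NO
  n = 570: C(570, 7) = 3737936877831720; 3737936877831720 < 3656158440062976? NO
The largest n with C(n, 7) < 3656158440062976 is n = 568 (where E[X] = 16882462760369/16926659444736 ≈ 0.997). Hence R_6(7) > 568, i.e. R_6(7) ≥ 569.

Largest n = 568; hence R_6(7) > 568.


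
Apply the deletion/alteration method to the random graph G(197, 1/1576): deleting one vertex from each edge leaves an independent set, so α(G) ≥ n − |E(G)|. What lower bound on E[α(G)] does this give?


E[|E(G)|] = C(197, 2)·p = 19306 · (1/1576) = 49/4.
E[α(G)] ≥ n − E[|E(G)|] = 197 − 49/4 = 739/4.
Numerically: ≈ 184.75000.
(This is only a lower bound; the true E[α(G)] may be larger.)

E[α(G)] ≥ 739/4 ≈ 184.75000.


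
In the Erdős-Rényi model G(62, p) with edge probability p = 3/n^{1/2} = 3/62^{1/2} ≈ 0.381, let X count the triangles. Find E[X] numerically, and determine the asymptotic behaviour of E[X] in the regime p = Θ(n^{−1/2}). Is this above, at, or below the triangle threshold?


Number of potential triangles: C(62, 3) = 37820.
Each occurs with probability p³ ≈ (0.381)³ ≈ 5.5306507e-02.
By linearity: E[X] = C(62, 3)·p³ ≈ 37820 · 5.5306507e-02 ≈ 2091.69209.
Since α = 1/2 < 1, p = c/n^{1/2} ≫ 1/n is above the triangle threshold p ~ 1/n. Asymptotically E[X] ~ (c³/6)·n^{3(1−α)} = (3³/6)·n^{1.5} → ∞; triangles are abundant w.h.p.

E[X] ≈ 2091.69209; in regime p = Θ(1/n^{1/2}) E[X] diverges (above the triangle threshold p ~ 1/n).


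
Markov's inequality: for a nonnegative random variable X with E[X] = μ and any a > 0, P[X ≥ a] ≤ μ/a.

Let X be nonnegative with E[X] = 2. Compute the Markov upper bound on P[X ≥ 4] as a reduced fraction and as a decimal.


μ = E[X] = 2, a = 4.
Markov: P[X ≥ 4] ≤ μ/a = (2)/4 = 1/2.
Numerically: ≈ 0.5000.
(Since a = 4 > μ = 2.0000, the bound 1/2 is < 1 and informative.)

P[X ≥ 4] ≤ 1/2 ≈ 0.5000.


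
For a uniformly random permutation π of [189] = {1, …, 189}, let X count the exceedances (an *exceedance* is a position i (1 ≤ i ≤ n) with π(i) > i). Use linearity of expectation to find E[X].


Write X = Σ_{i=1}^{189} X_i, where X_i = 1_{π(i) > i}.
For each fixed i, π(i) is uniform over {1, …, 189} (marginal of a uniform permutation), so P[π(i) > i] = (n − i)/n. Summing: Σ_{i=1}^{189} (n − i)/n = (0 + 1 + … + 188)/189 = 189(189 − 1)/(2·189) = (189 − 1)/2.
Hence E[X] = Σ_{i=1}^{189} (189 − i)/189 = 94 ≈ 94.0000.

E[X] = 94 = 94.0000.


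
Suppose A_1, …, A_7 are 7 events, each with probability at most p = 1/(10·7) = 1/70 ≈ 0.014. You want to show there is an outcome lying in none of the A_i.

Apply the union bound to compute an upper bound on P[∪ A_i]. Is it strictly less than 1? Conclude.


Union bound: P[∪_{i=1}^{7} A_i] ≤ Σ_i P[A_i] ≤ 7·p = 7·(1/70) = 1/10.
Numerically: 1/10 ≈ 0.100.
Is 1/10 < 1? YES.
Since P[∪ A_i] ≤ 1/10 < 1, the complement has P[∩ A_i^c] ≥ 1 − 1/10 = 9/10 > 0, so some outcome avoids every A_i.

7·p = 1/10 ≈ 0.100; existence CERTIFIED by the union bound.


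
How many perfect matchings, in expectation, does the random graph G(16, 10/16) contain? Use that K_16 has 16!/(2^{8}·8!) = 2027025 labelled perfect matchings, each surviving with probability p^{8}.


K_16 has 16!/(2^{8}·8!) = 2027025 labelled perfect matchings.
For each such perfect matching H, let X_H = 1 if all 8 edges of H are present in G. Then P[X_H = 1] = p^{8} = (5/8)^{8} = 390625/16777216.
By linearity of expectation: E[X] = Σ_H E[X_H] = 2027025 · p^{8} = 2027025 · 390625/16777216 = 791806640625/16777216.
Numerically: E[X] ≈ 47195.

E[X] = 2027025 · (5/8)^{8} = 791806640625/16777216 ≈ 47195.


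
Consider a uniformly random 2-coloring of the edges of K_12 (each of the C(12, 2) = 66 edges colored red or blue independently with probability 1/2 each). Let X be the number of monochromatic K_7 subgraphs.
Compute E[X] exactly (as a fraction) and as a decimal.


Let X = Σ_S X_S over the C(12, 7) = 792 subsets S of size 7, where X_S = 1 if the K_7 on S is monochromatic.
For a fixed S, the K_7 on S has C(7, 2) = 21 edges. P[all 21 edges red] = (1/2)^21, and likewise for blue, so P[monochromatic] = 2·(1/2)^21 = 2^{1 − 21} = 1/1048576.
Summing: E[X] = C(12, 7) · 2^{1 − 21} = 792 · 1/1048576 = 99/131072.
Numerically: E[X] ≈ 0.0008.

E[X] = C(12,7)·2^(1−C(7,2)) = 99/131072 ≈ 0.0008.


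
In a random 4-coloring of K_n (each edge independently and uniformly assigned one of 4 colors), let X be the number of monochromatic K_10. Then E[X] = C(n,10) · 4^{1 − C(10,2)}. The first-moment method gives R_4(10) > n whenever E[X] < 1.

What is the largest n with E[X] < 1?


We need C(n, 10) · 4^{1 − 45} < 1, i.e. C(n, 10) < 4^{45 − 1} = 309485009821345068724781056.
Check values of n near the boundary:
  n = 2020: C(2020, 10) = 304832018578739931133653656; 304832018578739931133653656 < 309485009821345068724781056? YES
  n = 2021: C(2021, 10) = 306347841644770462864800616; 306347841644770462864800616 < 309485009821345068724781056? YES
  n = 2022: C(2022, 10) = 307870445231474093395937796; 307870445231474093395937796 < 309485009821345068724781056? YES
  n = 2023: C(2023, 10) = 309399856285778485315440716; 309399856285778485315440716 < 309485009821345068724781056? YES
  n = 2024: C(2024, 10) = 310936101848269937576192656; 310936101848269937576192656 < 309485009821345068724781056? NO
The largest n with C(n, 10) < 309485009821345068724781056 is n = 2023 (where E[X] = 77349964071444621328860179/77371252455336267181195264 ≈ 0.999725). Hence R_4(10) > 2023, i.e. R_4(10) ≥ 2024.

Largest n = 2023; hence R_4(10) > 2023.


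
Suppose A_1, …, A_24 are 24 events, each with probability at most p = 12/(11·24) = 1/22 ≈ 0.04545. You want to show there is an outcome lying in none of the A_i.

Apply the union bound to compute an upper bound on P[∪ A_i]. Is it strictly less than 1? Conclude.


Union bound: P[∪_{i=1}^{24} A_i] ≤ Σ_i P[A_i] ≤ 24·p = 24·(1/22) = 12/11.
Numerically: 12/11 ≈ 1.09091.
Is 12/11 < 1? NO.
Since the bound 12/11 is ≥ 1, the union bound is uninformative here; it does NOT by itself certify existence.

24·p = 12/11 ≈ 1.09091; existence NOT certified by the union bound.


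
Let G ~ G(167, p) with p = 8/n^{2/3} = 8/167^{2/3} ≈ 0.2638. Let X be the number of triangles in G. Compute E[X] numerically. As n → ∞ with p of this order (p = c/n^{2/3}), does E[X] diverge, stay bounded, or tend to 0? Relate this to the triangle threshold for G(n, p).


Number of potential triangles: C(167, 3) = 762355.
Each occurs with probability p³ ≈ (0.2638)³ ≈ 1.835849e-02.
By linearity: E[X] = C(167, 3)·p³ ≈ 762355 · 1.835849e-02 ≈ 13995.6886.
Since α = 2/3 < 1, p = c/n^{2/3} ≫ 1/n is above the triangle threshold p ~ 1/n. Asymptotically E[X] ~ (c³/6)·n^{3(1−α)} = (8³/6)·n^{1} → ∞; triangles are abundant w.h.p.

E[X] ≈ 13995.6886; in regime p = Θ(1/n^{2/3}) E[X] diverges (above the triangle threshold p ~ 1/n).


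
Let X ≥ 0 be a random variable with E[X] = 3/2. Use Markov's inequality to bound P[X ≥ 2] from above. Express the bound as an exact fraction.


μ = E[X] = 3/2, a = 2.
Markov: P[X ≥ 2] ≤ μ/a = (3/2)/2 = 3/4.
Numerically: ≈ 0.75000.
(Since a = 2 > μ = 1.50000, the bound 3/4 is < 1 and informative.)

P[X ≥ 2] ≤ 3/4 ≈ 0.75000.


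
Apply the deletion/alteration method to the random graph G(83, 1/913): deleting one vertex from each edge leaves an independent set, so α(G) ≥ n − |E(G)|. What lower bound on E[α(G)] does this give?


E[|E(G)|] = C(83, 2)·p = 3403 · (1/913) = 41/11.
E[α(G)] ≥ n − E[|E(G)|] = 83 − 41/11 = 872/11.
Numerically: ≈ 79.2727.
(This is only a lower bound; the true E[α(G)] may be larger.)

E[α(G)] ≥ 872/11 ≈ 79.2727.


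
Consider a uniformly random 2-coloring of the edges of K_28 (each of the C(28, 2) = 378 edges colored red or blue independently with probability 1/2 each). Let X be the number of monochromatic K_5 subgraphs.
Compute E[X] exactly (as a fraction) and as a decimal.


Let X = Σ_S X_S over the C(28, 5) = 98280 subsets S of size 5, where X_S = 1 if the K_5 on S is monochromatic.
For a fixed S, the K_5 on S has C(5, 2) = 10 edges. P[all 10 edges red] = (1/2)^10, and likewise for blue, so P[monochromatic] = 2·(1/2)^10 = 2^{1 − 10} = 1/512.
By linearity of expectation: E[X] = C(28, 5) · 2^{1 − 10} = 98280 · 1/512 = 12285/64.
Numerically: E[X] ≈ 191.953125.

E[X] = C(28,5)·2^(1−C(5,2)) = 12285/64 ≈ 191.953125.


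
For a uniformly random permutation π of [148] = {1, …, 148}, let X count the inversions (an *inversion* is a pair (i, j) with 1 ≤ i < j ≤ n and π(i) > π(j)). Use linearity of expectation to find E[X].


Write X = Σ X_I over the C(148, 2) = 10878 pairs i < j, with X_I the indicator of one inversion.
There are 10878 indicators.
For each fixed pair i < j, the values π(i) and π(j) are two distinct elements of {1, …, 148} in uniformly random order; by symmetry P[π(i) > π(j)] = 1/2.
By linearity: E[X] = 10878 · (1/2) = C(148, 2) · (1/2) = 10878/2 = 5439 ≈ 5439.00000.

E[X] = 5439 = 5439.00000.


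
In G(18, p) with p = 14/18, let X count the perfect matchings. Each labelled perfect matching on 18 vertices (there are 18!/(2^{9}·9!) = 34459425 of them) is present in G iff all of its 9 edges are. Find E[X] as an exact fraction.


K_18 has 18!/(2^{9}·9!) = 34459425 labelled perfect matchings.
For each such perfect matching H, let X_H = 1 if all 9 edges of H are present in G. Then P[X_H = 1] = p^{9} = (7/9)^{9} = 40353607/387420489.
Summing the indicators: E[X] = Σ_H E[X_H] = 34459425 · p^{9} = 34459425 · 40353607/387420489 = 17167433257975/4782969.
Numerically: E[X] ≈ 3.59e+06.

E[X] = 34459425 · (7/9)^{9} = 17167433257975/4782969 ≈ 3.59e+06.


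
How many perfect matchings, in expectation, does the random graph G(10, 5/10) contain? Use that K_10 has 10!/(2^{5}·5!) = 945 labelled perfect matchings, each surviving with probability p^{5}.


K_10 has 10!/(2^{5}·5!) = 945 labelled perfect matchings.
For each such perfect matching H, let X_H = 1 if all 5 edges of H are present in G. Then P[X_H = 1] = p^{5} = (1/2)^{5} = 1/32.
Summing the indicators: E[X] = Σ_H E[X_H] = 945 · p^{5} = 945 · 1/32 = 945/32.
Numerically: E[X] ≈ 29.5312.

E[X] = 945 · (1/2)^{5} = 945/32 ≈ 29.5312.


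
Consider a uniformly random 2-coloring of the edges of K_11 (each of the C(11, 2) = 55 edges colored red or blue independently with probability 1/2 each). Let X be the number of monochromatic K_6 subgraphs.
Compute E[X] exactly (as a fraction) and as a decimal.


Let X = Σ_S X_S over the C(11, 6) = 462 subsets S of size 6, where X_S = 1 if the K_6 on S is monochromatic.
For a fixed S, the K_6 on S has C(6, 2) = 15 edges. P[all 15 edges red] = (1/2)^15, and likewise for blue, so P[monochromatic] = 2·(1/2)^15 = 2^{1 − 15} = 1/16384.
Summing: E[X] = C(11, 6) · 2^{1 − 15} = 462 · 1/16384 = 231/8192.
Numerically: E[X] ≈ 0.02820.

E[X] = C(11,6)·2^(1−C(6,2)) = 231/8192 ≈ 0.02820.


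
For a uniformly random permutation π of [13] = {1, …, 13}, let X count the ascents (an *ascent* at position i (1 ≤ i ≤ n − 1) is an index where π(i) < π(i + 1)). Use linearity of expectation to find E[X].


Write X = Σ X_I over i = 1, …, 12, with X_I the indicator of one ascent.
There are 12 indicators.
For each fixed i, the pair (π(i), π(i+1)) is a uniformly random ordered pair of distinct values from {1, …, 13}; by symmetry P[π(i) < π(i+1)] = 1/2.
By linearity: E[X] = 12 · (1/2) = (13 − 1) · (1/2) = 6 ≈ 6.0000.

E[X] = 6 = 6.0000.


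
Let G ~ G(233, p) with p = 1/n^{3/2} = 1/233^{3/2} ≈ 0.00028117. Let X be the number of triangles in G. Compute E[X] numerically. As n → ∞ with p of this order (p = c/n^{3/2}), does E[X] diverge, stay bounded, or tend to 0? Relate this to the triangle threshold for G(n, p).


Number of potential triangles: C(233, 3) = 2081156.
Each occurs with probability p³ ≈ (0.00028117)³ ≈ 2.2227896e-11.
By linearity: E[X] = C(233, 3)·p³ ≈ 2081156 · 2.2227896e-11 ≈ 0.00005.
Since α = 3/2 > 1, p = c/n^{3/2} = o(1/n) is below the triangle threshold p ~ 1/n. Asymptotically E[X] ~ (c³/6)·n^{3(1−α)} = (1³/6)·n^{-1.5} → 0, so by Markov's inequality G has no triangles w.h.p.

E[X] ≈ 0.00005; in regime p = Θ(1/n^{3/2}) E[X] tends to 0 (below the triangle threshold p ~ 1/n).


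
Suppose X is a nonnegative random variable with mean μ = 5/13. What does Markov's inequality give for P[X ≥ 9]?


μ = E[X] = 5/13, a = 9.
Markov: P[X ≥ 9] ≤ μ/a = (5/13)/9 = 5/117.
Numerically: ≈ 0.043.
(Since a = 9 > μ = 0.385, the bound 5/117 is < 1 and informative.)

P[X ≥ 9] ≤ 5/117 ≈ 0.043.


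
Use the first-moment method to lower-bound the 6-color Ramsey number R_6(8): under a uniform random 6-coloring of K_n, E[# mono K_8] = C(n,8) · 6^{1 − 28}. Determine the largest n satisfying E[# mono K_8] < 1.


We need C(n, 8) · 6^{1 − 28} < 1, i.e. C(n, 8) < 6^{28 − 1} = 1023490369077469249536.
Check values of n near the boundary:
  n = 1593: C(1593, 8) = 1010555394551193970323; 1010555394551193970323 < 1023490369077469249536? YES
  n = 1594: C(1594, 8) = 1015652773590544255167; 1015652773590544255167 < 1023490369077469249536? YES
  n = 1595: C(1595, 8) = 1020772636343363633895; 1020772636343363633895 < 1023490369077469249536? YES
  n = 1596: C(1596, 8) = 1025915067760710553965; 1025915067760710553965 < 1023490369077469249536? NO
  n = 1597: C(1597, 8) = 1031080153060953275445; 1031080153060953275445 < 1023490369077469249536? NO
The largest n with C(n, 8) < 1023490369077469249536 is n = 1595 (where E[X] = 113419181815929292655/113721152119718805504 ≈ 0.99734). Hence R_6(8) > 1595, i.e. R_6(8) ≥ 1596.

Largest n = 1595; hence R_6(8) > 1595.


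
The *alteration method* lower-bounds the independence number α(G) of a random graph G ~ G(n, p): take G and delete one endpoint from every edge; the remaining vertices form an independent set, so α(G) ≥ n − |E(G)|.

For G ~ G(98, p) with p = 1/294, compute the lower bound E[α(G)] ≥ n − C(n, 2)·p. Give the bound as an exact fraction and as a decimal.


E[|E(G)|] = C(98, 2)·p = 4753 · (1/294) = 97/6.
E[α(G)] ≥ n − E[|E(G)|] = 98 − 97/6 = 491/6.
Numerically: ≈ 81.833333.
(This is only a lower bound; the true E[α(G)] may be larger.)

E[α(G)] ≥ 491/6 ≈ 81.833333.


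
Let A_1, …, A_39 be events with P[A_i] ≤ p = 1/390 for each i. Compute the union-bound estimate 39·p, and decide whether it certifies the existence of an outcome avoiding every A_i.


Union bound: P[∪_{i=1}^{39} A_i] ≤ Σ_i P[A_i] ≤ 39·p = 39·(1/390) = 1/10.
Numerically: 1/10 ≈ 0.100.
Is 1/10 < 1? YES.
Since P[∪ A_i] ≤ 1/10 < 1, the complement has P[∩ A_i^c] ≥ 1 − 1/10 = 9/10 > 0, so some outcome avoids every A_i.

39·p = 1/10 ≈ 0.100; existence CERTIFIED by the union bound.


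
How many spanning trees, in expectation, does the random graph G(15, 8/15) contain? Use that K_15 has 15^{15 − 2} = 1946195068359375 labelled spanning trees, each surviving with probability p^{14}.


K_15 has 15^{15 − 2} = 1946195068359375 labelled spanning trees.
For each such spanning tree H, let X_H = 1 if all 14 edges of H are present in G. Then P[X_H = 1] = p^{14} = (8/15)^{14} = 4398046511104/29192926025390625.
By linearity: E[X] = Σ_H E[X_H] = 1946195068359375 · p^{14} = 1946195068359375 · 4398046511104/29192926025390625 = 4398046511104/15.
Numerically: E[X] ≈ 2.93e+11.

E[X] = 1946195068359375 · (8/15)^{14} = 4398046511104/15 ≈ 2.93e+11.


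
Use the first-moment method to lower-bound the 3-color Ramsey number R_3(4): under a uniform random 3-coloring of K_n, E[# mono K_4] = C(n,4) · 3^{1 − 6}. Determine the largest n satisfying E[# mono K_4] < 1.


We need C(n, 4) · 3^{1 − 6} < 1, i.e. C(n, 4) < 3^{6 − 1} = 243.
Check values of n near the boundary:
  n = 9: C(9, 4) = 126; 126 < 243? YES
  n = 10: C(10, 4) = 210; 210 < 243? YES
  n = 11: C(11, 4) = 330; 330 < 243? NO
  n = 12: C(12, 4) = 495; 495 < 243? NO
  n = 13: C(13, 4) = 715; 715 < 243? NO
The largest n with C(n, 4) < 243 is n = 10 (where E[X] = 70/81 ≈ 0.86420). Hence R_3(4) > 10, i.e. R_3(4) ≥ 11.

Largest n = 10; hence R_3(4) > 10.


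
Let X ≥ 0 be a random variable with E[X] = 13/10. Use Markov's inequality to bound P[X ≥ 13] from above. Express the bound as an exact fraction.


μ = E[X] = 13/10, a = 13.
Markov: P[X ≥ 13] ≤ μ/a = (13/10)/13 = 1/10.
Numerically: ≈ 0.100.
(Since a = 13 > μ = 1.300, the bound 1/10 is < 1 and informative.)

P[X ≥ 13] ≤ 1/10 ≈ 0.100.


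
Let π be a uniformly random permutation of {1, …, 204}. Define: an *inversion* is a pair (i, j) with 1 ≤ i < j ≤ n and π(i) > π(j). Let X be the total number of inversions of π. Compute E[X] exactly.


Write X = Σ X_I over the C(204, 2) = 20706 pairs i < j, with X_I the indicator of one inversion.
There are 20706 indicators.
For each fixed pair i < j, the values π(i) and π(j) are two distinct elements of {1, …, 204} in uniformly random order; by symmetry P[π(i) > π(j)] = 1/2.
By linearity: E[X] = 20706 · (1/2) = C(204, 2) · (1/2) = 20706/2 = 10353 ≈ 10353.0000.

E[X] = 10353 = 10353.0000.


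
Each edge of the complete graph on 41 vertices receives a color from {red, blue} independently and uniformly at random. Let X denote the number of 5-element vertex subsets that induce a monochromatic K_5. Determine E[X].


Let X = Σ_S X_S over the C(41, 5) = 749398 subsets S of size 5, where X_S = 1 if the K_5 on S is monochromatic.
For a fixed S, the K_5 on S has C(5, 2) = 10 edges. P[all 10 edges red] = (1/2)^10, and likewise for blue, so P[monochromatic] = 2·(1/2)^10 = 2^{1 − 10} = 1/512.
By linearity of expectation: E[X] = C(41, 5) · 2^{1 − 10} = 749398 · 1/512 = 374699/256.
Numerically: E[X] ≈ 1463.66797.

E[X] = C(41,5)·2^(1−C(5,2)) = 374699/256 ≈ 1463.66797.


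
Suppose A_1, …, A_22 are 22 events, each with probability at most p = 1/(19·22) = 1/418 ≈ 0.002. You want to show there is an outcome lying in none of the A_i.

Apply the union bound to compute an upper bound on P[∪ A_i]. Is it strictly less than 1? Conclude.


Union bound: P[∪_{i=1}^{22} A_i] ≤ Σ_i P[A_i] ≤ 22·p = 22·(1/418) = 1/19.
Numerically: 1/19 ≈ 0.053.
Is 1/19 < 1? YES.
Since P[∪ A_i] ≤ 1/19 < 1, the complement has P[∩ A_i^c] ≥ 1 − 1/19 = 18/19 > 0, so some outcome avoids every A_i.

22·p = 1/19 ≈ 0.053; existence CERTIFIED by the union bound.


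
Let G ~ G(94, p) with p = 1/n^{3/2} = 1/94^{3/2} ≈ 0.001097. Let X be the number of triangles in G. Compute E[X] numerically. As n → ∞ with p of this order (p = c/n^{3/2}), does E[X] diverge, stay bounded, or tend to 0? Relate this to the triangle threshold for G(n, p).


Number of potential triangles: C(94, 3) = 134044.
Each occurs with probability p³ ≈ (0.001097)³ ≈ 1.321066e-09.
By linearity: E[X] = C(94, 3)·p³ ≈ 134044 · 1.321066e-09 ≈ 0.0002.
Since α = 3/2 > 1, p = c/n^{3/2} = o(1/n) is below the triangle threshold p ~ 1/n. Asymptotically E[X] ~ (c³/6)·n^{3(1−α)} = (1³/6)·n^{-1.5} → 0, so by Markov's inequality G has no triangles w.h.p.

E[X] ≈ 0.0002; in regime p = Θ(1/n^{3/2}) E[X] tends to 0 (below the triangle threshold p ~ 1/n).


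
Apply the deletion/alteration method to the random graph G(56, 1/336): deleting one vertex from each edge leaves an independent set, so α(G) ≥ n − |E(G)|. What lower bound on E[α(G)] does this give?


E[|E(G)|] = C(56, 2)·p = 1540 · (1/336) = 55/12.
E[α(G)] ≥ n − E[|E(G)|] = 56 − 55/12 = 617/12.
Numerically: ≈ 51.4167.
(This is only a lower bound; the true E[α(G)] may be larger.)

E[α(G)] ≥ 617/12 ≈ 51.4167.


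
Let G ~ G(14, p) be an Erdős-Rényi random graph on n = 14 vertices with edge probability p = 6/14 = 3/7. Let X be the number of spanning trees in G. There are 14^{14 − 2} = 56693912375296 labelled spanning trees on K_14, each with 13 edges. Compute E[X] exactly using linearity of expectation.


K_14 has 14^{14 − 2} = 56693912375296 labelled spanning trees.
For each such spanning tree H, let X_H = 1 if all 13 edges of H are present in G. Then P[X_H = 1] = p^{13} = (3/7)^{13} = 1594323/96889010407.
Summing the indicators: E[X] = Σ_H E[X_H] = 56693912375296 · p^{13} = 56693912375296 · 1594323/96889010407 = 6530347008/7.
Numerically: E[X] ≈ 9.3291e+08.

E[X] = 56693912375296 · (3/7)^{13} = 6530347008/7 ≈ 9.3291e+08.


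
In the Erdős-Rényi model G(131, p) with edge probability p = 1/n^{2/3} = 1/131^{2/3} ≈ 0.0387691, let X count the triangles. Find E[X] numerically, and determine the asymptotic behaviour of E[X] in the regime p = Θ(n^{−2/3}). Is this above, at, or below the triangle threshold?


Number of potential triangles: C(131, 3) = 366145.
Each occurs with probability p³ ≈ (0.0387691)³ ≈ 5.82716625e-05.
By linearity: E[X] = C(131, 3)·p³ ≈ 366145 · 5.82716625e-05 ≈ 21.335878.
Since α = 2/3 < 1, p = c/n^{2/3} ≫ 1/n is above the triangle threshold p ~ 1/n. Asymptotically E[X] ~ (c³/6)·n^{3(1−α)} = (1³/6)·n^{1} → ∞; triangles are abundant w.h.p.

E[X] ≈ 21.335878; in regime p = Θ(1/n^{2/3}) E[X] diverges (above the triangle threshold p ~ 1/n).


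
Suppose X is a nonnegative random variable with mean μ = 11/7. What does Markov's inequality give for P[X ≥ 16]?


μ = E[X] = 11/7, a = 16.
Markov: P[X ≥ 16] ≤ μ/a = (11/7)/16 = 11/112.
Numerically: ≈ 0.09821.
(Since a = 16 > μ = 1.57143, the bound 11/112 is < 1 and informative.)

P[X ≥ 16] ≤ 11/112 ≈ 0.09821.


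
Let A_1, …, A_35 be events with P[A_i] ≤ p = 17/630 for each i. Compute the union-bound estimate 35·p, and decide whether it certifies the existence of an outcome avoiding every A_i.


Union bound: P[∪_{i=1}^{35} A_i] ≤ Σ_i P[A_i] ≤ 35·p = 35·(17/630) = 17/18.
Numerically: 17/18 ≈ 0.94444.
Is 17/18 < 1? YES.
Since P[∪ A_i] ≤ 17/18 < 1, the complement has P[∩ A_i^c] ≥ 1 − 17/18 = 1/18 > 0, so some outcome avoids every A_i.

35·p = 17/18 ≈ 0.94444; existence CERTIFIED by the union bound.


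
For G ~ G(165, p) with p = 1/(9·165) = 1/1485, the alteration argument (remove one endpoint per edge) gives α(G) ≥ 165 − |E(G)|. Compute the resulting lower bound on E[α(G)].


E[|E(G)|] = C(165, 2)·p = 13530 · (1/1485) = 82/9.
E[α(G)] ≥ n − E[|E(G)|] = 165 − 82/9 = 1403/9.
Numerically: ≈ 155.8889.
(This is only a lower bound; the true E[α(G)] may be larger.)

E[α(G)] ≥ 1403/9 ≈ 155.8889.


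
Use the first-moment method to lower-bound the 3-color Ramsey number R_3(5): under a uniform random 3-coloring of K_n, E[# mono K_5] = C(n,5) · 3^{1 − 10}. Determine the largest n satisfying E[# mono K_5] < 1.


We need C(n, 5) · 3^{1 − 10} < 1, i.e. C(n, 5) < 3^{10 − 1} = 19683.
Check values of n near the boundary:
  n = 19: C(19, 5) = 11628; 11628 < 19683? YES
  n = 20: C(20, 5) = 15504; 15504 < 19683? YES
  n = 21: C(21, 5) = 20349; 20349 < 19683? NO
  n = 22: C(22, 5) = 26334; 26334 < 19683? NO
  n = 23: C(23, 5) = 33649; 33649 < 19683? NO
The largest n with C(n, 5) < 19683 is n = 20 (where E[X] = 5168/6561 ≈ 0.78768). Hence R_3(5) > 20, i.e. R_3(5) ≥ 21.

Largest n = 20; hence R_3(5) > 20.


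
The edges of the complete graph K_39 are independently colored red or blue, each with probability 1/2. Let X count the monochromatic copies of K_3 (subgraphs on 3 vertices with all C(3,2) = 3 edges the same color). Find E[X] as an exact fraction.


Let X = Σ_S X_S over the C(39, 3) = 9139 subsets S of size 3, where X_S = 1 if the K_3 on S is monochromatic.
For a fixed S, the K_3 on S has C(3, 2) = 3 edges. P[all 3 edges red] = (1/2)^3, and likewise for blue, so P[monochromatic] = 2·(1/2)^3 = 2^{1 − 3} = 1/4.
By linearity of expectation: E[X] = C(39, 3) · 2^{1 − 3} = 9139 · 1/4 = 9139/4.
Numerically: E[X] ≈ 2284.750.

E[X] = C(39,3)·2^(1−C(3,2)) = 9139/4 ≈ 2284.750.


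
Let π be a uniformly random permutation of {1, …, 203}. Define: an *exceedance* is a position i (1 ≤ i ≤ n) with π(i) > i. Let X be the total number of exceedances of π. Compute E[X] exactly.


Write X = Σ_{i=1}^{203} X_i, where X_i = 1_{π(i) > i}.
For each fixed i, π(i) is uniform over {1, …, 203} (marginal of a uniform permutation), so P[π(i) > i] = (n − i)/n. Summing: Σ_{i=1}^{203} (n − i)/n = (0 + 1 + … + 202)/203 = 203(203 − 1)/(2·203) = (203 − 1)/2.
Hence E[X] = Σ_{i=1}^{203} (203 − i)/203 = 101 ≈ 101.000.

E[X] = 101 = 101.000.


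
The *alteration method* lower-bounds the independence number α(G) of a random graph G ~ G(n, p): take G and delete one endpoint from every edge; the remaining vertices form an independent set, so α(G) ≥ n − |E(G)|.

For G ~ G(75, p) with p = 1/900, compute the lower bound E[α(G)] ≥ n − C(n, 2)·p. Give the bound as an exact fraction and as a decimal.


E[|E(G)|] = C(75, 2)·p = 2775 · (1/900) = 37/12.
E[α(G)] ≥ n − E[|E(G)|] = 75 − 37/12 = 863/12.
Numerically: ≈ 71.917.
(This is only a lower bound; the true E[α(G)] may be larger.)

E[α(G)] ≥ 863/12 ≈ 71.917.


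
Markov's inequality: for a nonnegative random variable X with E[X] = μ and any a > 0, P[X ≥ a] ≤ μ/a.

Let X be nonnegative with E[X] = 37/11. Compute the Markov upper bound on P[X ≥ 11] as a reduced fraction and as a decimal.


μ = E[X] = 37/11, a = 11.
Markov: P[X ≥ 11] ≤ μ/a = (37/11)/11 = 37/121.
Numerically: ≈ 0.30579.
(Since a = 11 > μ = 3.36364, the bound 37/121 is < 1 and informative.)

P[X ≥ 11] ≤ 37/121 ≈ 0.30579.


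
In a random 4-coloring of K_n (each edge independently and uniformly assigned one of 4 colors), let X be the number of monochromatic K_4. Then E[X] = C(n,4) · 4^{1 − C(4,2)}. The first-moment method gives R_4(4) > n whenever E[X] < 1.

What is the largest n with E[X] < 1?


We need C(n, 4) · 4^{1 − 6} < 1, i.e. C(n, 4) < 4^{6 − 1} = 1024.
Check values of n near the boundary:
  n = 10: C(10, 4) = 210; 210 < 1024? YES
  n = 11: C(11, 4) = 330; 330 < 1024? YES
  n = 12: C(12, 4) = 495; 495 < 1024? YES
  n = 13: C(13, 4) = 715; 715 < 1024? YES
  n = 14: C(14, 4) = 1001; 1001 < 1024? YES
  n = 15: C(15, 4) = 1365; 1365 < 1024? NO
  n = 16: C(16, 4) = 1820; 1820 < 1024? NO
  n = 17: C(17, 4) = 2380; 2380 < 1024? NO
The largest n with C(n, 4) < 1024 is n = 14 (where E[X] = 1001/1024 ≈ 0.97754). Hence R_4(4) > 14, i.e. R_4(4) ≥ 15.

Largest n = 14; hence R_4(4) > 14.


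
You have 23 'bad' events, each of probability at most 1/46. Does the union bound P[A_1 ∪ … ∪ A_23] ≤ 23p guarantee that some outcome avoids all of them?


Union bound: P[∪_{i=1}^{23} A_i] ≤ Σ_i P[A_i] ≤ 23·p = 23·(1/46) = 1/2.
Numerically: 1/2 ≈ 0.500.
Is 1/2 < 1? YES.
Since P[∪ A_i] ≤ 1/2 < 1, the complement has P[∩ A_i^c] ≥ 1 − 1/2 = 1/2 > 0, so some outcome avoids every A_i.

23·p = 1/2 ≈ 0.500; existence CERTIFIED by the union bound.


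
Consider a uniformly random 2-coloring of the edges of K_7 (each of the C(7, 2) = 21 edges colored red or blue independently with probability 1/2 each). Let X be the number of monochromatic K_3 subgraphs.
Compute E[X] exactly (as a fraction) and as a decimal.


Let X = Σ_S X_S over the C(7, 3) = 35 subsets S of size 3, where X_S = 1 if the K_3 on S is monochromatic.
For a fixed S, the K_3 on S has C(3, 2) = 3 edges. P[all 3 edges red] = (1/2)^3, and likewise for blue, so P[monochromatic] = 2·(1/2)^3 = 2^{1 − 3} = 1/4.
By linearity: E[X] = C(7, 3) · 2^{1 − 3} = 35 · 1/4 = 35/4.
Numerically: E[X] ≈ 8.750.

E[X] = C(7,3)·2^(1−C(3,2)) = 35/4 ≈ 8.750.


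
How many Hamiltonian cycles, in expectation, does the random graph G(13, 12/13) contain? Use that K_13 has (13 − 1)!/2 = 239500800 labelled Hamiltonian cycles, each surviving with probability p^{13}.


K_13 has (13 − 1)!/2 = 239500800 labelled Hamiltonian cycles.
For each such Hamiltonian cycle H, let X_H = 1 if all 13 edges of H are present in G. Then P[X_H = 1] = p^{13} = (12/13)^{13} = 106993205379072/302875106592253.
By linearity: E[X] = Σ_H E[X_H] = 239500800 · p^{13} = 239500800 · 106993205379072/302875106592253 = 25624958282852047257600/302875106592253.
Numerically: E[X] ≈ 8.4606e+07.

E[X] = 239500800 · (12/13)^{13} = 25624958282852047257600/302875106592253 ≈ 8.4606e+07.


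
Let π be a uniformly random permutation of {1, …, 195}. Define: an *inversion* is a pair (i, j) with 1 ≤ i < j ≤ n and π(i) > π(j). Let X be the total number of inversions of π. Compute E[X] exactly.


Write X = Σ X_I over the C(195, 2) = 18915 pairs i < j, with X_I the indicator of one inversion.
There are 18915 indicators.
For each fixed pair i < j, the values π(i) and π(j) are two distinct elements of {1, …, 195} in uniformly random order; by symmetry P[π(i) > π(j)] = 1/2.
By linearity: E[X] = 18915 · (1/2) = C(195, 2) · (1/2) = 18915/2 = 18915/2 ≈ 9457.5000.

E[X] = 18915/2 = 9457.5000.


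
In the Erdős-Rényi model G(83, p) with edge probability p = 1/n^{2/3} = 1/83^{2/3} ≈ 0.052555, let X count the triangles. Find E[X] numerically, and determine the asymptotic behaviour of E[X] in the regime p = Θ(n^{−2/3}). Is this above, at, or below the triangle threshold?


Number of potential triangles: C(83, 3) = 91881.
Each occurs with probability p³ ≈ (0.052555)³ ≈ 1.4515895e-04.
By linearity: E[X] = C(83, 3)·p³ ≈ 91881 · 1.4515895e-04 ≈ 13.33735.
Since α = 2/3 < 1, p = c/n^{2/3} ≫ 1/n is above the triangle threshold p ~ 1/n. Asymptotically E[X] ~ (c³/6)·n^{3(1−α)} = (1³/6)·n^{1} → ∞; triangles are abundant w.h.p.

E[X] ≈ 13.33735; in regime p = Θ(1/n^{2/3}) E[X] diverges (above the triangle threshold p ~ 1/n).


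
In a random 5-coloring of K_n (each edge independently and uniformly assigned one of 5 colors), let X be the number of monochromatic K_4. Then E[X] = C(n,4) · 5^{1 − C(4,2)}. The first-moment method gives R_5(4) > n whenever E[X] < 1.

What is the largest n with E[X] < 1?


We need C(n, 4) · 5^{1 − 6} < 1, i.e. C(n, 4) < 5^{6 − 1} = 3125.
Check values of n near the boundary:
  n = 17: C(17, 4) = 2380; 2380 < 3125? YES
  n = 18: C(18, 4) = 3060; 3060 < 3125? YES
  n = 19: C(19, 4) = 3876; 3876 < 3125? NO
  n = 20: C(20, 4) = 4845; 4845 < 3125? NO
The largest n with C(n, 4) < 3125 is n = 18 (where E[X] = 612/625 ≈ 0.9792000). Hence R_5(4) > 18, i.e. R_5(4) ≥ 19.

Largest n = 18; hence R_5(4) > 18.


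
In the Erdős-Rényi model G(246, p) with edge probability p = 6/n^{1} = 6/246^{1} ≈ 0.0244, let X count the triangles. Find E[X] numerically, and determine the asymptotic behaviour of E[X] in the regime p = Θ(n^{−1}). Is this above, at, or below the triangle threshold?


Number of potential triangles: C(246, 3) = 2450980.
Each occurs with probability p³ ≈ (0.0244)³ ≈ 1.45094e-05.
By linearity: E[X] = C(246, 3)·p³ ≈ 2450980 · 1.45094e-05 ≈ 35.562.
Here α = 1, so p = 6/n is exactly at the triangle threshold p ~ 1/n. Asymptotically E[X] → c³/6 = 6³/6 = 36 ≈ 36.000, a bounded constant. In this regime the triangle count is asymptotically Poisson(c³/6).

E[X] ≈ 35.562; in regime p = Θ(1/n^{1}) E[X] stays bounded (at the triangle threshold p ~ 1/n).


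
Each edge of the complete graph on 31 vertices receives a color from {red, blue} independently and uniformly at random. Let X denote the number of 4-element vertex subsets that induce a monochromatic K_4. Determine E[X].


Let X = Σ_S X_S over the C(31, 4) = 31465 subsets S of size 4, where X_S = 1 if the K_4 on S is monochromatic.
For a fixed S, the K_4 on S has C(4, 2) = 6 edges. P[all 6 edges red] = (1/2)^6, and likewise for blue, so P[monochromatic] = 2·(1/2)^6 = 2^{1 − 6} = 1/32.
By linearity: E[X] = C(31, 4) · 2^{1 − 6} = 31465 · 1/32 = 31465/32.
Numerically: E[X] ≈ 983.2812.

E[X] = C(31,4)·2^(1−C(4,2)) = 31465/32 ≈ 983.2812.


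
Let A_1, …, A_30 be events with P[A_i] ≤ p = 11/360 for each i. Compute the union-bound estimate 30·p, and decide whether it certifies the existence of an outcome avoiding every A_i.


Union bound: P[∪_{i=1}^{30} A_i] ≤ Σ_i P[A_i] ≤ 30·p = 30·(11/360) = 11/12.
Numerically: 11/12 ≈ 0.917.
Is 11/12 < 1? YES.
Since P[∪ A_i] ≤ 11/12 < 1, the complement has P[∩ A_i^c] ≥ 1 − 11/12 = 1/12 > 0, so some outcome avoids every A_i.

30·p = 11/12 ≈ 0.917; existence CERTIFIED by the union bound.


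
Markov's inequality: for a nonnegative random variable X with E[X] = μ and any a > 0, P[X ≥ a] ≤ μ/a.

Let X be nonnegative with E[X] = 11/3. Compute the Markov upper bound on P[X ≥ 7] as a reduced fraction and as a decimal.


μ = E[X] = 11/3, a = 7.
Markov: P[X ≥ 7] ≤ μ/a = (11/3)/7 = 11/21.
Numerically: ≈ 0.523810.
(Since a = 7 > μ = 3.666667, the bound 11/21 is < 1 and informative.)

P[X ≥ 7] ≤ 11/21 ≈ 0.523810.


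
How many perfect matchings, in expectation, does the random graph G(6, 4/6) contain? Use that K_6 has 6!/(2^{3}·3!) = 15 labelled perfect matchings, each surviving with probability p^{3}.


K_6 has 6!/(2^{3}·3!) = 15 labelled perfect matchings.
For each such perfect matching H, let X_H = 1 if all 3 edges of H are present in G. Then P[X_H = 1] = p^{3} = (2/3)^{3} = 8/27.
By linearity of expectation: E[X] = Σ_H E[X_H] = 15 · p^{3} = 15 · 8/27 = 40/9.
Numerically: E[X] ≈ 4.4444.

E[X] = 15 · (2/3)^{3} = 40/9 ≈ 4.4444.


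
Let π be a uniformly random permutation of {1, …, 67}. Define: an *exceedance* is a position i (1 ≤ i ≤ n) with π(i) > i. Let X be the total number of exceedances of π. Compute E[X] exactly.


Write X = Σ_{i=1}^{67} X_i, where X_i = 1_{π(i) > i}.
For each fixed i, π(i) is uniform over {1, …, 67} (marginal of a uniform permutation), so P[π(i) > i] = (n − i)/n. Summing: Σ_{i=1}^{67} (n − i)/n = (0 + 1 + … + 66)/67 = 67(67 − 1)/(2·67) = (67 − 1)/2.
Hence E[X] = Σ_{i=1}^{67} (67 − i)/67 = 33 ≈ 33.000000.

E[X] = 33 = 33.000000.
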